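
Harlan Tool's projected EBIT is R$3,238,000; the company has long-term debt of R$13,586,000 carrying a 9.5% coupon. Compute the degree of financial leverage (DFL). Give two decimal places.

Interest = R$1,290,670.00.
DFL = EBIT ÷ (EBIT − I) = R$3,238,000 ÷ (R$3,238,000 − R$1,290,670.00) = R$3,238,000 ÷ R$1,947,330.00 = 1.6628.

1.66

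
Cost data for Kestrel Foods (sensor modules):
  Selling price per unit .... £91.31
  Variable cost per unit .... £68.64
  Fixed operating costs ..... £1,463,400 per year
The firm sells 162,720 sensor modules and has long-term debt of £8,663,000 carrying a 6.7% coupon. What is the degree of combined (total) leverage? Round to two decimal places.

2.24

Contribution at this volume is 162,720 × £22.67 = £3,688,862.40.
EBIT = £3,688,862.40 − £1,463,400 = £2,225,462.40. Interest = £580,421.00, so EBIT − I = £1,645,041.40.
DCL = contribution ÷ (EBIT − I) = £3,688,862.40 ÷ £1,645,041.40 = 2.2424.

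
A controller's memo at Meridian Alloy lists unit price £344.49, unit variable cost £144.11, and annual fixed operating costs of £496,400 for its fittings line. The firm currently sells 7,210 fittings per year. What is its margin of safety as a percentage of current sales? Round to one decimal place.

Contribution margin per unit = £344.49 − £144.11 = £200.38. Break-even units = £496,400 ÷ £200.38 = 2,477.29; break-even revenue = 2,477.29 × £344.49 = £853,402.71.
Current sales = 7,210 × £344.49 = £2,483,772.90.
Margin of safety = (£2,483,772.90 − £853,402.71) ÷ £2,483,772.90 = 65.6%.

65.6%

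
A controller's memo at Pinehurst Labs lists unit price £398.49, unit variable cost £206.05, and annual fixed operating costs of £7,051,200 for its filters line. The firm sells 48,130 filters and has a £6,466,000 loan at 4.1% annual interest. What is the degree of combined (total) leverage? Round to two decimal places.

4.76

Total contribution margin = 48,130 × £192.44 = £9,262,137.20.
EBIT = £9,262,137.20 − £7,051,200 = £2,210,937.20. Interest = £265,106.00, so EBIT − I = £1,945,831.20.
DCL = contribution ÷ (EBIT − I) = £9,262,137.20 ÷ £1,945,831.20 = 4.7600.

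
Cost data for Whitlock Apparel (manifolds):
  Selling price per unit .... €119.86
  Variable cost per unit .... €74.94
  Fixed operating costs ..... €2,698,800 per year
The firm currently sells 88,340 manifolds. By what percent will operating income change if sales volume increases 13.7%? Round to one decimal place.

+42.8%

Total contribution margin = 88,340 × €44.92 = €3,968,232.80.
Operating income = contribution − fixed costs = €3,968,232.80 − €2,698,800 = €1,269,432.80.
Degree of operating leverage = €3,968,232.80 / €1,269,432.80 = 3.1260.
So EBIT moves 3.1260 × (+13.7%) = +42.8%.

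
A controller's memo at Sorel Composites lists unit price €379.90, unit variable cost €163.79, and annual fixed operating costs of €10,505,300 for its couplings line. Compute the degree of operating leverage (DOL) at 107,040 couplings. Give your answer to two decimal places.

1.83

Contribution at this volume is 107,040 × €216.11 = €23,132,414.40.
Subtracting fixed costs: EBIT = €23,132,414.40 − €10,505,300 = €12,627,114.40.
Degree of operating leverage = €23,132,414.40 / €12,627,114.40 = 1.8320.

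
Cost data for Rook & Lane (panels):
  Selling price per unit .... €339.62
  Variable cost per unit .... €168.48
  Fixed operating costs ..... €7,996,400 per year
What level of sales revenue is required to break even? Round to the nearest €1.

€15,868,513

Contribution margin per unit = €339.62 − €168.48 = €171.14, a CM ratio of €171.14 ÷ €339.62 = 0.5039.
Break-even sales = FC ÷ CM ratio = €7,996,400 × €339.62 / €171.14 = €15,868,513.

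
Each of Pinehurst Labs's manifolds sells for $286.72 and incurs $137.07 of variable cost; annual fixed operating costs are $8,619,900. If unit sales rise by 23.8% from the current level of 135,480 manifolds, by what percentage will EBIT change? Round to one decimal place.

Total contribution margin = 135,480 × $149.65 = $20,274,582.00.
EBIT = $20,274,582.00 − $8,619,900 = $11,654,682.00.
So DOL = total CM / EBIT = $20,274,582.00 / $11,654,682.00 = 1.7396.
So EBIT moves 1.7396 × (+23.8%) = +41.4%.

+41.4%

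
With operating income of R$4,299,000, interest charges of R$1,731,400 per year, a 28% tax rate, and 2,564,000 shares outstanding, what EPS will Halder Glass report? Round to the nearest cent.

Pre-tax income = R$4,299,000 − R$1,731,400.00 = R$2,567,600.00.
Net income = R$2,567,600.00 × (1 − 0.28) = R$1,848,672.00.
Per share: R$1,848,672.00 / 2,564,000 shares = R$0.72.

R$0.72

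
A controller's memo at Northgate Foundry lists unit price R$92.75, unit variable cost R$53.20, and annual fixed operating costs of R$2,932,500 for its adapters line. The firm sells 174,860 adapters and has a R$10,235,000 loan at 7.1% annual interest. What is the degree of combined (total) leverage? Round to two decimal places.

At 174,860 units, contribution = 174,860 × R$39.55 = R$6,915,713.00.
Subtracting fixed costs: EBIT = R$6,915,713.00 − R$2,932,500 = R$3,983,213.00. Interest = R$726,685.00, so EBIT − I = R$3,256,528.00.
DCL = contribution ÷ (EBIT − I) = R$6,915,713.00 ÷ R$3,256,528.00 = 2.1236.

2.12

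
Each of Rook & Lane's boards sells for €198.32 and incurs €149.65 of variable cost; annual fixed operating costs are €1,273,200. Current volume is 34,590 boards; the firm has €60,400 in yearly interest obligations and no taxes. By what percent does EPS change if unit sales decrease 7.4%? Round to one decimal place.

Contribution at this volume is 34,590 × €48.67 = €1,683,495.30.
EBIT = €1,683,495.30 − €1,273,200 = €410,295.30.
Interest = €60,400.00, so EBIT − I = €349,895.30.
Degree of combined leverage = contribution ÷ (EBIT − I) = €1,683,495.30 ÷ €349,895.30 = 4.8114.
%ΔEPS = DCL × %ΔSales = 4.8114 × -7.4% = -35.6%.

-35.6%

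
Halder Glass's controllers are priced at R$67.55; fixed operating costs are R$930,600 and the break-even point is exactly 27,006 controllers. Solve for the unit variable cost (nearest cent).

R$33.09

At break-even, FC = Q × (P − VC), so P − VC = R$930,600 ÷ 27,006 = R$34.4590.
Variable cost per unit = R$67.55 − R$34.4590 = R$33.09.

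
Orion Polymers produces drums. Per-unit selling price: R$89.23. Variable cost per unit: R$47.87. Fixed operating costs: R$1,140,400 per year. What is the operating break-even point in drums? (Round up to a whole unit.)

27,573 drums

Contribution margin per unit = R$89.23 − R$47.87 = R$41.36.
Units to break even: R$1,140,400 ÷ R$41.36 = 27,572.53, rounded up to 27,573.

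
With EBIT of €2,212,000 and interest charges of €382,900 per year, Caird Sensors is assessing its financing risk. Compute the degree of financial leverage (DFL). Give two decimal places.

Annual interest charges come to €382,900.00.
DFL = EBIT ÷ (EBIT − I) = €2,212,000 ÷ (€2,212,000 − €382,900.00) = €2,212,000 ÷ €1,829,100.00 = 1.2093.

1.21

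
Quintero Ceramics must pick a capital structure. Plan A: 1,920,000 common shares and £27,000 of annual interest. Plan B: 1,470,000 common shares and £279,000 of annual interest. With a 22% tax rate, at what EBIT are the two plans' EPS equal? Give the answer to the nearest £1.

At indifference, (EBIT − 27,000)(1 − t)/1,920,000 = (EBIT − 279,000)(1 − t)/1,470,000.
Cancelling (1 − t) and cross-multiplying: 1,470,000·(EBIT − 27,000) = 1,920,000·(EBIT − 279,000).
EBIT × (1,920,000 − 1,470,000) = 279,000 × 1,920,000 − 27,000 × 1,470,000 = 495,990,000,000, so EBIT = 495,990,000,000 ÷ 450,000 = 1,102,200.00.

£1,102,200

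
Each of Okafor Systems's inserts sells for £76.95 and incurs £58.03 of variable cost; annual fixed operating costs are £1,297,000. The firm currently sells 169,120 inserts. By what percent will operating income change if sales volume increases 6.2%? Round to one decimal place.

Contribution at this volume is 169,120 × £18.92 = £3,199,750.40.
Subtracting fixed costs: EBIT = £3,199,750.40 − £1,297,000 = £1,902,750.40.
DOL = contribution ÷ EBIT = £3,199,750.40 ÷ £1,902,750.40 = 1.6816.
%ΔEBIT = DOL × %ΔSales = 1.6816 × +6.2% = +10.4%.

+10.4%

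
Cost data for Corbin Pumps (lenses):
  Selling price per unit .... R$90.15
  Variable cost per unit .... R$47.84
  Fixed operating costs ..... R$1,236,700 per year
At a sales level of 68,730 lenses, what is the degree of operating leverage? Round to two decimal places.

1.74

Total contribution margin = 68,730 × R$42.31 = R$2,907,966.30.
Subtracting fixed costs: EBIT = R$2,907,966.30 − R$1,236,700 = R$1,671,266.30.
Degree of operating leverage = R$2,907,966.30 / R$1,671,266.30 = 1.7400.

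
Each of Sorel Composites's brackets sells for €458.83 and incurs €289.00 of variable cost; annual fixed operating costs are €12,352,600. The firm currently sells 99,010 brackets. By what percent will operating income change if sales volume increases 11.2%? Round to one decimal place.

Total contribution margin = 99,010 × €169.83 = €16,814,868.30.
EBIT = €16,814,868.30 − €12,352,600 = €4,462,268.30.
Degree of operating leverage = €16,814,868.30 / €4,462,268.30 = 3.7682.
Operating income changes by 3.7682 × +11.2% = +42.2%.

+42.2%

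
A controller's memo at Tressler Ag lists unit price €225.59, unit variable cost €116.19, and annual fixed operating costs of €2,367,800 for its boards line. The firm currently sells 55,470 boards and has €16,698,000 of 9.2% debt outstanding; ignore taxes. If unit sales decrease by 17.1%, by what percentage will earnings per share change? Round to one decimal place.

Total contribution margin = 55,470 × €109.40 = €6,068,418.00.
Operating income = contribution − fixed costs = €6,068,418.00 − €2,367,800 = €3,700,618.00.
Interest = €1,536,216.00, so EBIT − I = €2,164,402.00.
DCL = total CM / (EBIT − I) = €6,068,418.00 / €2,164,402.00 = 2.8037.
EPS therefore changes by 2.8037 × (-17.1%) = -47.9%.

-47.9%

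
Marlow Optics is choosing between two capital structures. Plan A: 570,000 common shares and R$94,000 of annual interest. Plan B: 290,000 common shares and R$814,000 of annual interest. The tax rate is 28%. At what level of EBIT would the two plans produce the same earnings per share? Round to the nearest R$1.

R$1,559,714

Set EPS_A = EPS_B: (EBIT − R$94,000)(1 − 0.28) ÷ 570,000 = (EBIT − R$814,000)(1 − 0.28) ÷ 290,000.
Cancelling (1 − t) and cross-multiplying: 290,000·(EBIT − 94,000) = 570,000·(EBIT − 814,000).
EBIT × (570,000 − 290,000) = 814,000 × 570,000 − 94,000 × 290,000 = 436,720,000,000, so EBIT = 436,720,000,000 ÷ 280,000 = 1,559,714.29.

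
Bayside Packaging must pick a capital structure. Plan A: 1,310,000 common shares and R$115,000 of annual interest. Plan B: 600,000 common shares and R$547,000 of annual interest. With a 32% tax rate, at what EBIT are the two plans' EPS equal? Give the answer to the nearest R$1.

R$912,070

Set EPS_A = EPS_B: (EBIT − R$115,000)(1 − 0.32) ÷ 1,310,000 = (EBIT − R$547,000)(1 − 0.32) ÷ 600,000.
The (1 − t) factor cancels: (EBIT − 115,000) × 600,000 = (EBIT − 547,000) × 1,310,000.
Solving, EBIT = (547,000·1,310,000 − 115,000·600,000) / (1,310,000 − 600,000) = 647,570,000,000 / 710,000 = 912,070.42.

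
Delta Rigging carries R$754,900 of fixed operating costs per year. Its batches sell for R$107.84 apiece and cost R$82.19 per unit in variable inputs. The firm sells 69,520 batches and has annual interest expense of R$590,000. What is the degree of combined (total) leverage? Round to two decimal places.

At 69,520 units, contribution = 69,520 × R$25.65 = R$1,783,188.00.
EBIT = R$1,783,188.00 − R$754,900 = R$1,028,288.00. Interest = R$590,000.00, so EBIT − I = R$438,288.00.
Degree of total leverage = total CM / (EBIT − interest) = R$1,783,188.00 / R$438,288.00 = 4.0685.

4.07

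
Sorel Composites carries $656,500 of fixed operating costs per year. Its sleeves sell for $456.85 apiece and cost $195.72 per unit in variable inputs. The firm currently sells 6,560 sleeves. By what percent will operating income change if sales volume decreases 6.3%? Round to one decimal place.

-10.2%

Contribution at this volume is 6,560 × $261.13 = $1,713,012.80.
Subtracting fixed costs: EBIT = $1,713,012.80 − $656,500 = $1,056,512.80.
DOL = contribution ÷ EBIT = $1,713,012.80 ÷ $1,056,512.80 = 1.6214.
Operating income changes by 1.6214 × -6.3% = -10.2%.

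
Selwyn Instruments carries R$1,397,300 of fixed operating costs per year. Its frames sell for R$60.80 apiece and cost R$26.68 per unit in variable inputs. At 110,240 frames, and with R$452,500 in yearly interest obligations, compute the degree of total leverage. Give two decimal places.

1.97

At 110,240 units, contribution = 110,240 × R$34.12 = R$3,761,388.80.
Operating income = contribution − fixed costs = R$3,761,388.80 − R$1,397,300 = R$2,364,088.80. Interest = R$452,500.00.
DOL = R$3,761,388.80 ÷ R$2,364,088.80 = 1.5911; DFL = R$2,364,088.80 ÷ R$1,911,588.80 = 1.2367.
Combined leverage = 1.5911 × 1.2367 = 1.9677.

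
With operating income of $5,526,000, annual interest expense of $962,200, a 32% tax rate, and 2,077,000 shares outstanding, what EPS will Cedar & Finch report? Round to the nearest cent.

$1.49

Pre-tax income = $5,526,000 − $962,200.00 = $4,563,800.00.
Net income = $4,563,800.00 × (1 − 0.32) = $3,103,384.00.
EPS = $3,103,384.00 ÷ 2,077,000 = $1.49.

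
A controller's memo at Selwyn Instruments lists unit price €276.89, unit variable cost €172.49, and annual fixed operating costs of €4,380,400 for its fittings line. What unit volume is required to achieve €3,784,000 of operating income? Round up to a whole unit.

Unit CM = price − variable cost = €276.89 − €172.49 = €104.40.
Units = (FC + target) / CM = (€4,380,400 + €3,784,000) / €104.40 = 78,203.07, so 78,204 fittings.

78,204 fittings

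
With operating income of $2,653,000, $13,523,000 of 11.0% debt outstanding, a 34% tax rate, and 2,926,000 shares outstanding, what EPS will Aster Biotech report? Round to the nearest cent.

$0.26

Interest = $1,487,530.00, so EBT = $2,653,000 − $1,487,530.00 = $1,165,470.00.
Net income = $1,165,470.00 × (1 − 0.34) = $769,210.20.
Per share: $769,210.20 / 2,926,000 shares = $0.26.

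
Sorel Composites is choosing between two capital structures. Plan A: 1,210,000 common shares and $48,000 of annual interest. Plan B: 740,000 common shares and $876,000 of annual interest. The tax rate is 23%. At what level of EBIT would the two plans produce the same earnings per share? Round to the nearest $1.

$2,179,660

Set EPS_A = EPS_B: (EBIT − $48,000)(1 − 0.23) ÷ 1,210,000 = (EBIT − $876,000)(1 − 0.23) ÷ 740,000.
Cancelling (1 − t) and cross-multiplying: 740,000·(EBIT − 48,000) = 1,210,000·(EBIT − 876,000).
EBIT × (1,210,000 − 740,000) = 876,000 × 1,210,000 − 48,000 × 740,000 = 1,024,440,000,000, so EBIT = 1,024,440,000,000 ÷ 470,000 = 2,179,659.57.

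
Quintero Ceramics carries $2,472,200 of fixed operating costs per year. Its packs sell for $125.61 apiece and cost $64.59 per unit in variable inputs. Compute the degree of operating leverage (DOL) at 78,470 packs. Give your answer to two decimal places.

At 78,470 units, contribution = 78,470 × $61.02 = $4,788,239.40.
EBIT = $4,788,239.40 − $2,472,200 = $2,316,039.40.
DOL = contribution ÷ EBIT = $4,788,239.40 ÷ $2,316,039.40 = 2.0674.

2.07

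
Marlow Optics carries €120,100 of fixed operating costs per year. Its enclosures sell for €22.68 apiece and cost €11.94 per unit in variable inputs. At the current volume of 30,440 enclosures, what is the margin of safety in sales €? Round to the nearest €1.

€436,760

Contribution margin per unit = €22.68 − €11.94 = €10.74. Break-even units = €120,100 ÷ €10.74 = 11,182.50; break-even revenue = 11,182.50 × €22.68 = €253,618.99.
Current sales = 30,440 × €22.68 = €690,379.20.
Margin of safety = €690,379.20 − €253,618.99 = €436,760.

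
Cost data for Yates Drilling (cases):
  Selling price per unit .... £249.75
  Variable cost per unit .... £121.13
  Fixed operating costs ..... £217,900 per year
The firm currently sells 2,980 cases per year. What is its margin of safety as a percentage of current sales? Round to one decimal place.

Unit CM = price − variable cost = £249.75 − £121.13 = £128.62. Break-even units = £217,900 ÷ £128.62 = 1,694.14; break-even revenue = 1,694.14 × £249.75 = £423,110.91.
Current sales = 2,980 × £249.75 = £744,255.00.
Margin of safety = (£744,255.00 − £423,110.91) ÷ £744,255.00 = 43.1%.

43.1%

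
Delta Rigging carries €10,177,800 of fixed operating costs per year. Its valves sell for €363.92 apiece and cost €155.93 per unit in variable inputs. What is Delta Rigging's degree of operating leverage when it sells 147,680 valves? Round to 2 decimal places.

1.50

Total contribution margin = 147,680 × €207.99 = €30,715,963.20.
Subtracting fixed costs: EBIT = €30,715,963.20 − €10,177,800 = €20,538,163.20.
So DOL = total CM / EBIT = €30,715,963.20 / €20,538,163.20 = 1.4956.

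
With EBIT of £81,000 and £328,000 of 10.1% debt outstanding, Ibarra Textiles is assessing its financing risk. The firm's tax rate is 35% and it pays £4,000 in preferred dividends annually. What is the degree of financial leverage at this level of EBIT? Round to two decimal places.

1.94

Interest = £33,128.00.
Preferred dividends grossed up pre-tax: £4,000 / (1 − 0.35) = £6,153.85.
DFL = EBIT ÷ [EBIT − I − D_p/(1−t)] = £81,000 ÷ [£81,000 − £33,128.00 − £6,153.85] = £81,000 ÷ £41,718.15 = 1.9416.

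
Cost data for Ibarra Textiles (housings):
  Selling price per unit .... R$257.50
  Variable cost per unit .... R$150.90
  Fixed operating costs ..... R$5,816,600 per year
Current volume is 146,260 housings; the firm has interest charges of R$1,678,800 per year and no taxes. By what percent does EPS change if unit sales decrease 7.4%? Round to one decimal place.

Total contribution margin = 146,260 × R$106.60 = R$15,591,316.00.
Subtracting fixed costs: EBIT = R$15,591,316.00 − R$5,816,600 = R$9,774,716.00.
After interest of R$1,678,800.00, pre-tax earnings = R$8,095,916.00.
DCL = total CM / (EBIT − I) = R$15,591,316.00 / R$8,095,916.00 = 1.9258.
%ΔEPS = DCL × %ΔSales = 1.9258 × -7.4% = -14.3%.

-14.3%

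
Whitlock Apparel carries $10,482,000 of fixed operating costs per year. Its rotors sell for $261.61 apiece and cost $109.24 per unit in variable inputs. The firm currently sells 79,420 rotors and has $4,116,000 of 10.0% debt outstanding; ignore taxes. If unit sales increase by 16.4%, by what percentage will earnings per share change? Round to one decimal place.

+164.3%

Total contribution margin = 79,420 × $152.37 = $12,101,225.40.
Subtracting fixed costs: EBIT = $12,101,225.40 − $10,482,000 = $1,619,225.40.
After interest of $411,600.00, pre-tax earnings = $1,207,625.40.
DCL = total CM / (EBIT − I) = $12,101,225.40 / $1,207,625.40 = 10.0207.
%ΔEPS = DCL × %ΔSales = 10.0207 × +16.4% = +164.3%.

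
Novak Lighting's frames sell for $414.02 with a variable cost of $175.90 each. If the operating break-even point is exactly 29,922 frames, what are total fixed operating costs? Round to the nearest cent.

Unit CM = price − variable cost = $414.02 − $175.90 = $238.12.
Fixed costs = break-even units × CM = 29,922 × $238.12 = $7,125,026.64.

$7,125,026.64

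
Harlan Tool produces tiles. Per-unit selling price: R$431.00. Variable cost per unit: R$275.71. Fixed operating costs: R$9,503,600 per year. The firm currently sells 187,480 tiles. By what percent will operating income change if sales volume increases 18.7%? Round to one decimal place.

Contribution at this volume is 187,480 × R$155.29 = R$29,113,769.20.
Subtracting fixed costs: EBIT = R$29,113,769.20 − R$9,503,600 = R$19,610,169.20.
So DOL = total CM / EBIT = R$29,113,769.20 / R$19,610,169.20 = 1.4846.
Operating income changes by 1.4846 × +18.7% = +27.8%.

+27.8%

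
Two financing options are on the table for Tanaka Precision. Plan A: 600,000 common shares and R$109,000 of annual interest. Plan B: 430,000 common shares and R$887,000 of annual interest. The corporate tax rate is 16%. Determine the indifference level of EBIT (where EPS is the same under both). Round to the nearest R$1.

Set EPS_A = EPS_B: (EBIT − R$109,000)(1 − 0.16) ÷ 600,000 = (EBIT − R$887,000)(1 − 0.16) ÷ 430,000.
The (1 − t) factor cancels: (EBIT − 109,000) × 430,000 = (EBIT − 887,000) × 600,000.
Solving, EBIT = (887,000·600,000 − 109,000·430,000) / (600,000 − 430,000) = 485,330,000,000 / 170,000 = 2,854,882.35.

R$2,854,882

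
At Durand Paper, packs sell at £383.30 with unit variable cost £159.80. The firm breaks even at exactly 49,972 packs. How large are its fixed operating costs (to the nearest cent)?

£11,168,742.00

Each unit contributes £383.30 − £159.80 = £223.50.
Since BE = FC / CM, FC = 49,972 × £223.50 = £11,168,742.00.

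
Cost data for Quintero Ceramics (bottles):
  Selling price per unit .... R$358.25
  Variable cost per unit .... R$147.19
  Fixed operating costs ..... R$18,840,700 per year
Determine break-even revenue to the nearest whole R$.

R$31,979,915

CM per unit = R$358.25 − R$147.19 = R$211.06; CM ratio = R$211.06 / R$358.25 = 0.5891.
Break-even sales = FC ÷ CM ratio = R$18,840,700 × R$358.25 / R$211.06 = R$31,979,915.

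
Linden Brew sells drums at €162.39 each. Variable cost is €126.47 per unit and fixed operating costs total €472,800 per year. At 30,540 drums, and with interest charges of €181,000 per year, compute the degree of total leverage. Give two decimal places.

Contribution at this volume is 30,540 × €35.92 = €1,096,996.80.
EBIT = €1,096,996.80 − €472,800 = €624,196.80. Interest = €181,000.00, so EBIT − I = €443,196.80.
DCL = contribution ÷ (EBIT − I) = €1,096,996.80 ÷ €443,196.80 = 2.4752.

2.48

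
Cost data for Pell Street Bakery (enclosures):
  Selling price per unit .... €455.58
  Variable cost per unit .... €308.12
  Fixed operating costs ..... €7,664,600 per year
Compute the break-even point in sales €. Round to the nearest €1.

CM per unit = €455.58 − €308.12 = €147.46; CM ratio = €147.46 / €455.58 = 0.3237.
Break-even sales = FC ÷ CM ratio = €7,664,600 × €455.58 / €147.46 = €23,679,903.

€23,679,903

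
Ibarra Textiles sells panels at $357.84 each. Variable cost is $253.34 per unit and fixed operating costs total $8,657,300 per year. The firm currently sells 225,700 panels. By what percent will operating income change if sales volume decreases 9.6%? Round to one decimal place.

-15.2%

Contribution at this volume is 225,700 × $104.50 = $23,585,650.00.
EBIT = $23,585,650.00 − $8,657,300 = $14,928,350.00.
Degree of operating leverage = $23,585,650.00 / $14,928,350.00 = 1.5799.
Operating income changes by 1.5799 × -9.6% = -15.2%.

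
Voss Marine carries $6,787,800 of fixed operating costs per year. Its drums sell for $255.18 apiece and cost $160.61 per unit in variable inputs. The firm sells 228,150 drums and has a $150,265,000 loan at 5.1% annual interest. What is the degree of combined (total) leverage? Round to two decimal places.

Total contribution margin = 228,150 × $94.57 = $21,576,145.50.
Operating income = contribution − fixed costs = $21,576,145.50 − $6,787,800 = $14,788,345.50. Interest = $7,663,515.00.
DOL = $21,576,145.50 ÷ $14,788,345.50 = 1.4590; DFL = $14,788,345.50 ÷ $7,124,830.50 = 2.0756.
DCL = DOL × DFL = 1.4590 × 2.0756 = 3.0283.

3.03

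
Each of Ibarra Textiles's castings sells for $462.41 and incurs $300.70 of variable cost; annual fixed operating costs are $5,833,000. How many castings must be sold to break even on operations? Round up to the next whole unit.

36,071 castings

Each unit contributes $462.41 − $300.70 = $161.71.
Break-even Q = $5,833,000 / $161.71 = 36,070.74 → 36,071 castings.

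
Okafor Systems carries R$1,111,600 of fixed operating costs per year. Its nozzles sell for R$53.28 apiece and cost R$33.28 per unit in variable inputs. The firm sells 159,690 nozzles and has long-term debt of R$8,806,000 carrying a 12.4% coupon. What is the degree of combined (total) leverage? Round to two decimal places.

3.23

Total contribution margin = 159,690 × R$20.00 = R$3,193,800.00.
Operating income = contribution − fixed costs = R$3,193,800.00 − R$1,111,600 = R$2,082,200.00. Interest = R$1,091,944.00, so EBIT − I = R$990,256.00.
DCL = contribution ÷ (EBIT − I) = R$3,193,800.00 ÷ R$990,256.00 = 3.2252.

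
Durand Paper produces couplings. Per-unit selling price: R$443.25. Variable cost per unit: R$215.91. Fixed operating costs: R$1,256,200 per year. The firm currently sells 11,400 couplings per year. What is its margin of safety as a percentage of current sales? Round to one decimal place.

Contribution margin per unit = R$443.25 − R$215.91 = R$227.34. Break-even units = R$1,256,200 ÷ R$227.34 = 5,525.64; break-even revenue = 5,525.64 × R$443.25 = R$2,449,241.88.
Actual sales revenue = 11,400 × R$443.25 = R$5,053,050.00.
Margin of safety = (R$5,053,050.00 − R$2,449,241.88) ÷ R$5,053,050.00 = 51.5%.

51.5%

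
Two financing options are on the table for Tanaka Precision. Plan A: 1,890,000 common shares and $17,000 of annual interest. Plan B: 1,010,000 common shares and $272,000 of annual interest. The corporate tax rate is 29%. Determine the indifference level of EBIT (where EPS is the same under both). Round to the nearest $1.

Set EPS_A = EPS_B: (EBIT − $17,000)(1 − 0.29) ÷ 1,890,000 = (EBIT − $272,000)(1 − 0.29) ÷ 1,010,000.
Cancelling (1 − t) and cross-multiplying: 1,010,000·(EBIT − 17,000) = 1,890,000·(EBIT − 272,000).
Solving, EBIT = (272,000·1,890,000 − 17,000·1,010,000) / (1,890,000 − 1,010,000) = 496,910,000,000 / 880,000 = 564,670.45.

$564,670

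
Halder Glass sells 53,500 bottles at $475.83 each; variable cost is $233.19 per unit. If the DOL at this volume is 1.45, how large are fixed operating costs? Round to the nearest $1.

$4,028,661

Contribution at this volume is 53,500 × $242.64 = $12,981,240.00.
Since DOL = CM ÷ EBIT, EBIT = $12,981,240.00 ÷ 1.45 = $8,952,579.31.
And FC = contribution − EBIT = $12,981,240.00 − $8,952,579.31 = $4,028,661.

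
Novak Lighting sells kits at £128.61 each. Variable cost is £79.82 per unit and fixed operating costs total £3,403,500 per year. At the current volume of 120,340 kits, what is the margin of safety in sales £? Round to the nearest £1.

Unit CM = price − variable cost = £128.61 − £79.82 = £48.79. Break-even units = £3,403,500 ÷ £48.79 = 69,758.15; break-even revenue = 69,758.15 × £128.61 = £8,971,595.31.
Current sales = 120,340 × £128.61 = £15,476,927.40.
Margin of safety = £15,476,927.40 − £8,971,595.31 = £6,505,332.

£6,505,332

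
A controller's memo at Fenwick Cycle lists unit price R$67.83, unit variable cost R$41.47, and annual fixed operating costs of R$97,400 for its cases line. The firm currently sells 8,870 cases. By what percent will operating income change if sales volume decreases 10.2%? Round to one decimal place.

-17.5%

Contribution at this volume is 8,870 × R$26.36 = R$233,813.20.
EBIT = R$233,813.20 − R$97,400 = R$136,413.20.
DOL = contribution ÷ EBIT = R$233,813.20 ÷ R$136,413.20 = 1.7140.
%ΔEBIT = DOL × %ΔSales = 1.7140 × -10.2% = -17.5%.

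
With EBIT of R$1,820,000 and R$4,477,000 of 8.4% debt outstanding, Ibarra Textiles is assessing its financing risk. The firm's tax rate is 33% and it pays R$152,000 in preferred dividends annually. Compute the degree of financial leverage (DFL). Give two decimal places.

1.50

Interest = R$376,068.00.
Preferred dividends grossed up pre-tax: R$152,000 / (1 − 0.33) = R$226,865.67.
DFL = EBIT ÷ [EBIT − I − D_p/(1−t)] = R$1,820,000 ÷ [R$1,820,000 − R$376,068.00 − R$226,865.67] = R$1,820,000 ÷ R$1,217,066.33 = 1.4954.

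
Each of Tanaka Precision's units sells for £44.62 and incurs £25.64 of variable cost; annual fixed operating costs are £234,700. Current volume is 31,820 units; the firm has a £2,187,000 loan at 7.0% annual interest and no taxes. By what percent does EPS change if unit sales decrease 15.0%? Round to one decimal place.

Total contribution margin = 31,820 × £18.98 = £603,943.60.
Subtracting fixed costs: EBIT = £603,943.60 − £234,700 = £369,243.60.
After interest of £153,090.00, pre-tax earnings = £216,153.60.
Degree of combined leverage = contribution ÷ (EBIT − I) = £603,943.60 ÷ £216,153.60 = 2.7940.
%ΔEPS = DCL × %ΔSales = 2.7940 × -15.0% = -41.9%.

-41.9%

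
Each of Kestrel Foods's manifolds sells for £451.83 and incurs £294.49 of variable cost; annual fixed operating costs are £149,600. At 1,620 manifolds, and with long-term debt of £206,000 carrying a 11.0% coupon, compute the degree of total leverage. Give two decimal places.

3.08

Contribution at this volume is 1,620 × £157.34 = £254,890.80.
EBIT = £254,890.80 − £149,600 = £105,290.80. Interest = £22,660.00.
DOL = £254,890.80 ÷ £105,290.80 = 2.4208; DFL = £105,290.80 ÷ £82,630.80 = 1.2742.
DCL = DOL × DFL = 2.4208 × 1.2742 = 3.0846.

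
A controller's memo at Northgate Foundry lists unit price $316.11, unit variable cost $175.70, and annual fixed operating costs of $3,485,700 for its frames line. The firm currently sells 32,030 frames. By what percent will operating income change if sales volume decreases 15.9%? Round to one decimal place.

Contribution at this volume is 32,030 × $140.41 = $4,497,332.30.
Subtracting fixed costs: EBIT = $4,497,332.30 − $3,485,700 = $1,011,632.30.
So DOL = total CM / EBIT = $4,497,332.30 / $1,011,632.30 = 4.4456.
%ΔEBIT = DOL × %ΔSales = 4.4456 × -15.9% = -70.7%.

-70.7%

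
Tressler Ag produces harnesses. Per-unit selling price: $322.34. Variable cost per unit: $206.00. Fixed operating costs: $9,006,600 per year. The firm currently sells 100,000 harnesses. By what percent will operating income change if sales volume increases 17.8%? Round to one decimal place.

At 100,000 units, contribution = 100,000 × $116.34 = $11,634,000.00.
EBIT = $11,634,000.00 − $9,006,600 = $2,627,400.00.
DOL = contribution ÷ EBIT = $11,634,000.00 ÷ $2,627,400.00 = 4.4280.
%ΔEBIT = DOL × %ΔSales = 4.4280 × +17.8% = +78.8%.

+78.8%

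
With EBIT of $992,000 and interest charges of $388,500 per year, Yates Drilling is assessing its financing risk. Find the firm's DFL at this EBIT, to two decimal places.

1.64

Annual interest charges come to $388,500.00.
Degree of financial leverage = EBIT / (EBIT − interest) = $992,000 / $603,500.00 = 1.6437.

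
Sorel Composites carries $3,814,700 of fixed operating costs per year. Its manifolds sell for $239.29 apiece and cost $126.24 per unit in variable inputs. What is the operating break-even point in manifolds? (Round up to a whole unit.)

Unit CM = price − variable cost = $239.29 − $126.24 = $113.05.
Break-even Q = $3,814,700 / $113.05 = 33,743.48 → 33,744 manifolds.

33,744 manifolds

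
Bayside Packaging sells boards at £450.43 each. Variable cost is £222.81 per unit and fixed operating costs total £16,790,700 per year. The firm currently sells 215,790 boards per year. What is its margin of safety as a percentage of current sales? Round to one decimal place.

65.8%

Each unit contributes £450.43 − £222.81 = £227.62. Break-even units = £16,790,700 ÷ £227.62 = 73,766.36; break-even revenue = 73,766.36 × £450.43 = £33,226,583.78.
Current sales = 215,790 × £450.43 = £97,198,289.70.
Margin of safety = (£97,198,289.70 − £33,226,583.78) ÷ £97,198,289.70 = 65.8%.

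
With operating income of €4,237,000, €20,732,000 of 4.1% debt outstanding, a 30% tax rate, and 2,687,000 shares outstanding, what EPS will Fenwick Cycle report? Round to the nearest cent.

Pre-tax income = €4,237,000 − €850,012.00 = €3,386,988.00.
After tax at 30%: net income = €3,386,988.00 × 0.70 = €2,370,891.60.
Per share: €2,370,891.60 / 2,687,000 shares = €0.88.

€0.88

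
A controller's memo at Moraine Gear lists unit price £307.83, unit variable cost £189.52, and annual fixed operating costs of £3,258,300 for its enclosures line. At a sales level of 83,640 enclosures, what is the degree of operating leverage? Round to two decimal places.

1.49

Total contribution margin = 83,640 × £118.31 = £9,895,448.40.
Subtracting fixed costs: EBIT = £9,895,448.40 − £3,258,300 = £6,637,148.40.
Degree of operating leverage = £9,895,448.40 / £6,637,148.40 = 1.4909.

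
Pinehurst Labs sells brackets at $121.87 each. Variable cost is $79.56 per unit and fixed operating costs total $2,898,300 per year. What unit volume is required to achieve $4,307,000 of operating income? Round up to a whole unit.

170,298 brackets

Each unit contributes $121.87 − $79.56 = $42.31.
Required volume = (fixed costs + target profit) ÷ CM = ($2,898,300 + $4,307,000) ÷ $42.31 = 170,297.80, so 170,298 brackets.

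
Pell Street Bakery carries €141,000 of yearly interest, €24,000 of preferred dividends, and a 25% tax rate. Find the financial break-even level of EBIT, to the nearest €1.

€173,000

Grossing the preferred dividend up to pre-tax terms: €24,000 / (1 − 0.25) = €32,000.00.
Financial break-even EBIT = interest + D_p ÷ (1 − t) = €141,000 + €32,000.00 = €173,000.00.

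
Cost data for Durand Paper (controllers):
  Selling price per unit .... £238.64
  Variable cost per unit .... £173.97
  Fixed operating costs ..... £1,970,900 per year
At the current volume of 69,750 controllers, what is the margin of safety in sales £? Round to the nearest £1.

Unit CM = price − variable cost = £238.64 − £173.97 = £64.67. Break-even units = £1,970,900 ÷ £64.67 = 30,476.26; break-even revenue = 30,476.26 × £238.64 = £7,272,855.67.
Actual sales revenue = 69,750 × £238.64 = £16,645,140.00.
Margin of safety = £16,645,140.00 − £7,272,855.67 = £9,372,284.

£9,372,284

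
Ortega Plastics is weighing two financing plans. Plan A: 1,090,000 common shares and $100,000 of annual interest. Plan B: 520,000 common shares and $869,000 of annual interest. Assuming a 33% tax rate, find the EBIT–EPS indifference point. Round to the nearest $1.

Set EPS_A = EPS_B: (EBIT − $100,000)(1 − 0.33) ÷ 1,090,000 = (EBIT − $869,000)(1 − 0.33) ÷ 520,000.
The (1 − t) factor cancels: (EBIT − 100,000) × 520,000 = (EBIT − 869,000) × 1,090,000.
EBIT × (1,090,000 − 520,000) = 869,000 × 1,090,000 − 100,000 × 520,000 = 895,210,000,000, so EBIT = 895,210,000,000 ÷ 570,000 = 1,570,543.86.

$1,570,544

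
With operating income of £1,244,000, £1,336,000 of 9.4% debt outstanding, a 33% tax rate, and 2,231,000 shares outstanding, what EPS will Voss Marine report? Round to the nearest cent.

Pre-tax income = £1,244,000 − £125,584.00 = £1,118,416.00.
Net income = £1,118,416.00 × (1 − 0.33) = £749,338.72.
Per share: £749,338.72 / 2,231,000 shares = £0.34.

£0.34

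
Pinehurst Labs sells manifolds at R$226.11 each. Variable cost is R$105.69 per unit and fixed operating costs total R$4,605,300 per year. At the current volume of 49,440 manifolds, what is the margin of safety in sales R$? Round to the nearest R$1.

Each unit contributes R$226.11 − R$105.69 = R$120.42. Break-even units = R$4,605,300 ÷ R$120.42 = 38,243.65; break-even revenue = 38,243.65 × R$226.11 = R$8,647,271.08.
Current sales = 49,440 × R$226.11 = R$11,178,878.40.
Margin of safety = R$11,178,878.40 − R$8,647,271.08 = R$2,531,607.

R$2,531,607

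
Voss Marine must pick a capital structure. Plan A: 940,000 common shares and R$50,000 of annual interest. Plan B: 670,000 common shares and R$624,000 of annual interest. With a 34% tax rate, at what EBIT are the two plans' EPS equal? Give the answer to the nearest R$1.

R$2,048,370

Set EPS_A = EPS_B: (EBIT − R$50,000)(1 − 0.34) ÷ 940,000 = (EBIT − R$624,000)(1 − 0.34) ÷ 670,000.
The (1 − t) factor cancels: (EBIT − 50,000) × 670,000 = (EBIT − 624,000) × 940,000.
Solving, EBIT = (624,000·940,000 − 50,000·670,000) / (940,000 − 670,000) = 553,060,000,000 / 270,000 = 2,048,370.37.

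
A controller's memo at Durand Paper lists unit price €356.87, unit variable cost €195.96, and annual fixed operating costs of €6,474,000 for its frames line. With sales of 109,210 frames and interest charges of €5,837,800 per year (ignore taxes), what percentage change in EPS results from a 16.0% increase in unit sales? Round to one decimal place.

+53.4%

At 109,210 units, contribution = 109,210 × €160.91 = €17,572,981.10.
EBIT = €17,572,981.10 − €6,474,000 = €11,098,981.10.
Interest = €5,837,800.00, so EBIT − I = €5,261,181.10.
DCL = total CM / (EBIT − I) = €17,572,981.10 / €5,261,181.10 = 3.3401.
EPS therefore changes by 3.3401 × (+16.0%) = +53.4%.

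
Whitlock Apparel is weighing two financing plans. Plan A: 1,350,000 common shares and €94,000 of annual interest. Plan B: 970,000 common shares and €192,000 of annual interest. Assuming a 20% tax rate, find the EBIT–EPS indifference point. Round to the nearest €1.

At indifference, (EBIT − 94,000)(1 − t)/1,350,000 = (EBIT − 192,000)(1 − t)/970,000.
Cancelling (1 − t) and cross-multiplying: 970,000·(EBIT − 94,000) = 1,350,000·(EBIT − 192,000).
EBIT × (1,350,000 − 970,000) = 192,000 × 1,350,000 − 94,000 × 970,000 = 168,020,000,000, so EBIT = 168,020,000,000 ÷ 380,000 = 442,157.89.

€442,158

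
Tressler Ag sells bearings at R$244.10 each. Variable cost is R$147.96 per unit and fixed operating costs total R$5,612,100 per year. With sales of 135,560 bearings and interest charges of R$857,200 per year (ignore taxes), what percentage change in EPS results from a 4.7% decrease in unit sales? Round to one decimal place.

Contribution at this volume is 135,560 × R$96.14 = R$13,032,738.40.
Subtracting fixed costs: EBIT = R$13,032,738.40 − R$5,612,100 = R$7,420,638.40.
Interest = R$857,200.00, so EBIT − I = R$6,563,438.40.
Degree of combined leverage = contribution ÷ (EBIT − I) = R$13,032,738.40 ÷ R$6,563,438.40 = 1.9857.
EPS therefore changes by 1.9857 × (-4.7%) = -9.3%.

-9.3%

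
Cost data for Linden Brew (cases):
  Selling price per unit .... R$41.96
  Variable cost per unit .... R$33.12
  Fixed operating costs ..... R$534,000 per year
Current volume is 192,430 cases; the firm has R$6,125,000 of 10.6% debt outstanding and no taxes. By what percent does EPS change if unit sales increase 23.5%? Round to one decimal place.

+77.2%

At 192,430 units, contribution = 192,430 × R$8.84 = R$1,701,081.20.
Operating income = contribution − fixed costs = R$1,701,081.20 − R$534,000 = R$1,167,081.20.
After interest of R$649,250.00, pre-tax earnings = R$517,831.20.
DCL = total CM / (EBIT − I) = R$1,701,081.20 / R$517,831.20 = 3.2850.
%ΔEPS = DCL × %ΔSales = 3.2850 × +23.5% = +77.2%.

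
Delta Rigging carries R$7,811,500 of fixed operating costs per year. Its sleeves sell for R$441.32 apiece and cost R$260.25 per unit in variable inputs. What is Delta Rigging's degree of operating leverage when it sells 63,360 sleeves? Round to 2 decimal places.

3.13

At 63,360 units, contribution = 63,360 × R$181.07 = R$11,472,595.20.
Operating income = contribution − fixed costs = R$11,472,595.20 − R$7,811,500 = R$3,661,095.20.
DOL = contribution ÷ EBIT = R$11,472,595.20 ÷ R$3,661,095.20 = 3.1337.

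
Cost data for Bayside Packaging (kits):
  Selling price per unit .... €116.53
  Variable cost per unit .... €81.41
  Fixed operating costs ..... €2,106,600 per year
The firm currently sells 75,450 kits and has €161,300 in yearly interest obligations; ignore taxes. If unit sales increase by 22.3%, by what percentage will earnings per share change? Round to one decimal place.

Total contribution margin = 75,450 × €35.12 = €2,649,804.00.
Operating income = contribution − fixed costs = €2,649,804.00 − €2,106,600 = €543,204.00.
Interest = €161,300.00, so EBIT − I = €381,904.00.
Degree of combined leverage = contribution ÷ (EBIT − I) = €2,649,804.00 ÷ €381,904.00 = 6.9384.
%ΔEPS = DCL × %ΔSales = 6.9384 × +22.3% = +154.7%.

+154.7%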